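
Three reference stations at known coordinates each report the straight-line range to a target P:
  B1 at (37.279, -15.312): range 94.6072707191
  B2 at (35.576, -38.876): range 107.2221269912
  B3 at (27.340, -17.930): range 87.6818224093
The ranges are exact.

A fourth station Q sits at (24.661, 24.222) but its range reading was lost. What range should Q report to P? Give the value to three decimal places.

69.394

eq1: (x − 37.279)² + (y + 15.312)² = 94.6072707191²
eq2: (x − 35.576)² + (y + 38.876)² = 107.2221269912²
eq3: (x − 27.340)² + (y + 17.930)² = 87.6818224093²
eq1−eq2, eq1−eq3 (x²,y² cancel):
  -3.406·x − 47.128·y = -1393.234877
  -19.878·x − 5.236·y = 707.213007
det = -3.406·-5.236 − -47.128·-19.878 = -918.976568
x = (-1393.234877·-5.236 − -47.128·707.213007) / -918.976568 = -44.206255
y = (-3.406·707.213007 − -1393.234877·-19.878) / -918.976568 = 32.757626
|P − Q| = √((-44.206255 − 24.661)² + (32.757626 − 24.222)²) = 69.394205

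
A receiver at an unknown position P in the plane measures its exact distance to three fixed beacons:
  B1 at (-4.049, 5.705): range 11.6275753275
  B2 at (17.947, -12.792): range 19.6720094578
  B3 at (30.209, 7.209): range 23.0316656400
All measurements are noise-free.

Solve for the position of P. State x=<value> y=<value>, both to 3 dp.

x=7.426 y=3.830

eq1: (x + 4.049)² + (y − 5.705)² = 11.6275753275²
eq2: (x − 17.947)² + (y + 12.792)² = 19.6720094578²
eq3: (x − 30.209)² + (y − 7.209)² = 23.0316656400²
eq1−eq3, eq1−eq2 (x²,y² cancel):
  68.516·x + 3.008·y = 520.354822
  43.992·x − 36.994·y = 185.001199
det = 68.516·-36.994 − 3.008·43.992 = -2667.008840
x = (520.354822·-36.994 − 3.008·185.001199) / -2667.008840 = 7.426481
y = (68.516·185.001199 − 520.354822·43.992) / -2667.008840 = 3.830474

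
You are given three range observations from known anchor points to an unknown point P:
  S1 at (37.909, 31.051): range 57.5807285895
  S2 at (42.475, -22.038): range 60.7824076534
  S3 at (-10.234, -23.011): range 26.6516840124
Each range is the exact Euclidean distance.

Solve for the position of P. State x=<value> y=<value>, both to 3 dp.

x=-12.669 y=3.529

eq1: (x − 37.909)² + (y − 31.051)² = 57.5807285895²
eq2: (x − 42.475)² + (y + 22.038)² = 60.7824076534²
eq3: (x + 10.234)² + (y + 23.011)² = 26.6516840124²
eq3−eq2, eq3−eq1 (x²,y² cancel):
  105.418·x + 1.946·y = -1328.630627
  96.286·x + 108.124·y = -838.212039
det = 105.418·108.124 − 1.946·96.286 = 11210.843276
x = (-1328.630627·108.124 − 1.946·-838.212039) / 11210.843276 = -12.668601
y = (105.418·-838.212039 − -1328.630627·96.286) / 11210.843276 = 3.529252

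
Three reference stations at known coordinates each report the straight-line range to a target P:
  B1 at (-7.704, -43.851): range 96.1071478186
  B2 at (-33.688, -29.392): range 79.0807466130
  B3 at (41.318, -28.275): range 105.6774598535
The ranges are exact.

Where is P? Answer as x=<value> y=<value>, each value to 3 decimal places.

x=-30.110 y=49.608

eq1: (x + 7.704)² + (y + 43.851)² = 96.1071478186²
eq2: (x + 33.688)² + (y + 29.392)² = 79.0807466130²
eq3: (x − 41.318)² + (y + 28.275)² = 105.6774598535²
eq2−eq3, eq2−eq1 (x²,y² cancel):
  150.012·x + 2.234·y = -4406.079295
  51.968·x − 28.918·y = -2999.328568
det = 150.012·-28.918 − 2.234·51.968 = -4454.143528
x = (-4406.079295·-28.918 − 2.234·-2999.328568) / -4454.143528 = -30.110278
y = (150.012·-2999.328568 − -4406.079295·51.968) / -4454.143528 = 49.607775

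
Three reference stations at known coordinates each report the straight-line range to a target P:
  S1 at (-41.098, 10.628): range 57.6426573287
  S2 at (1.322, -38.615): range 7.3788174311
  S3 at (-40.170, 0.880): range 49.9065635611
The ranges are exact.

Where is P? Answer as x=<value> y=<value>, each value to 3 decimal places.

eq1: (x + 41.098)² + (y − 10.628)² = 57.6426573287²
eq2: (x − 1.322)² + (y + 38.615)² = 7.3788174311²
eq3: (x + 40.170)² + (y − 0.880)² = 49.9065635611²
eq3−eq2, eq3−eq1 (x²,y² cancel):
  82.984·x − 78.990·y = 2314.680749
  -1.856·x + 19.496·y = -644.414169
det = 82.984·19.496 − -78.990·-1.856 = 1471.250624
x = (2314.680749·19.496 − -78.990·-644.414169) / 1471.250624 = -3.925408
y = (82.984·-644.414169 − 2314.680749·-1.856) / 1471.250624 = -33.427356

x=-3.925 y=-33.427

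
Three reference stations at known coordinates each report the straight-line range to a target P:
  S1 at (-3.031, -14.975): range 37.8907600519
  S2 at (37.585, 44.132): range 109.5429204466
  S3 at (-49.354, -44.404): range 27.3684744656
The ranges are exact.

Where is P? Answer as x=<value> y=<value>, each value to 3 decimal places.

eq1: (x + 3.031)² + (y + 14.975)² = 37.8907600519²
eq2: (x − 37.585)² + (y − 44.132)² = 109.5429204466²
eq3: (x + 49.354)² + (y + 44.404)² = 27.3684744656²
eq1−eq2, eq1−eq3 (x²,y² cancel):
  81.232·x + 118.214·y = -7437.113660
  -92.646·x − 58.858·y = 4860.771249
det = 81.232·-58.858 − 118.214·-92.646 = 6170.901188
x = (-7437.113660·-58.858 − 118.214·4860.771249) / 6170.901188 = -22.181132
y = (81.232·4860.771249 − -7437.113660·-92.646) / 6170.901188 = -47.670292

x=-22.181 y=-47.670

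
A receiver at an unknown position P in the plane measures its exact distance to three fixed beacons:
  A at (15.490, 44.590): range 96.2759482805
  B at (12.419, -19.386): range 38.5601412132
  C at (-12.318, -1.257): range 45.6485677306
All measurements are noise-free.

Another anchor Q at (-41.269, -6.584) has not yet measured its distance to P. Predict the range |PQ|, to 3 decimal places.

48.265

eq1: (x − 15.490)² + (y − 44.590)² = 96.2759482805²
eq2: (x − 12.419)² + (y + 19.386)² = 38.5601412132²
eq3: (x + 12.318)² + (y + 1.257)² = 45.6485677306²
eq2−eq3, eq2−eq1 (x²,y² cancel):
  -49.474·x + 36.258·y = -973.642629
  6.142·x + 127.952·y = -6084.014084
det = -49.474·127.952 − 36.258·6.142 = -6552.993884
x = (-973.642629·127.952 − 36.258·-6084.014084) / -6552.993884 = -14.652030
y = (-49.474·-6084.014084 − -973.642629·6.142) / -6552.993884 = -46.845859
|P − Q| = √((-14.652030 − -41.269)² + (-46.845859 − -6.584)²) = 48.264691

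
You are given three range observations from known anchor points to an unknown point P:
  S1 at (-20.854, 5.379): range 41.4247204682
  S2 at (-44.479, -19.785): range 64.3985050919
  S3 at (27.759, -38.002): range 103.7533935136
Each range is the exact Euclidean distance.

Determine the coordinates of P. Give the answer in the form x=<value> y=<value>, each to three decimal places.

eq1: (x + 20.854)² + (y − 5.379)² = 41.4247204682²
eq2: (x + 44.479)² + (y + 19.785)² = 64.3985050919²
eq3: (x − 27.759)² + (y + 38.002)² = 103.7533935136²
eq3−eq2, eq3−eq1 (x²,y² cancel):
  -144.476·x + 36.434·y = 6772.712789
  -97.226·x + 86.762·y = 7297.868072
det = -144.476·86.762 − 36.434·-97.226 = -8992.694628
x = (6772.712789·86.762 − 36.434·7297.868072) / -8992.694628 = -35.776104
y = (-144.476·7297.868072 − 6772.712789·-97.226) / -8992.694628 = 44.022735

x=-35.776 y=44.023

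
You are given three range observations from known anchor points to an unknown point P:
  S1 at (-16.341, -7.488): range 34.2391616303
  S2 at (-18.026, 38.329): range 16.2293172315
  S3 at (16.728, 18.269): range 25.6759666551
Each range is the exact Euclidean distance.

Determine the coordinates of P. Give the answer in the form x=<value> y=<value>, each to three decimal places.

eq1: (x + 16.341)² + (y + 7.488)² = 34.2391616303²
eq2: (x + 18.026)² + (y − 38.329)² = 16.2293172315²
eq3: (x − 16.728)² + (y − 18.269)² = 25.6759666551²
eq1−eq3, eq1−eq2 (x²,y² cancel):
  66.138·x + 51.514·y = 803.548845
  -3.370·x + 91.634·y = 2379.879943
det = 66.138·91.634 − 51.514·-3.370 = 6234.091672
x = (803.548845·91.634 − 51.514·2379.879943) / 6234.091672 = -7.854350
y = (66.138·2379.879943 − 803.548845·-3.370) / 6234.091672 = 25.682725

x=-7.854 y=25.683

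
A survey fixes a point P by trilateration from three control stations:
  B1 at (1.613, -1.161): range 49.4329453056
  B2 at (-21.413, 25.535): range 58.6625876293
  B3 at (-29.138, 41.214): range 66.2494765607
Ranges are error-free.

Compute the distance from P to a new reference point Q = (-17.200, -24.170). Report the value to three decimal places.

eq1: (x − 1.613)² + (y + 1.161)² = 49.4329453056²
eq2: (x + 21.413)² + (y − 25.535)² = 58.6625876293²
eq3: (x + 29.138)² + (y − 41.214)² = 66.2494765607²
eq1−eq2, eq1−eq3 (x²,y² cancel):
  -46.052·x + 53.392·y = 108.919998
  -61.502·x + 84.750·y = 598.290087
det = -46.052·84.750 − 53.392·-61.502 = -619.192216
x = (108.919998·84.750 − 53.392·598.290087) / -619.192216 = 36.681557
y = (-46.052·598.290087 − 108.919998·-61.502) / -619.192216 = 33.678811
|P − Q| = √((36.681557 − -17.200)² + (33.678811 − -24.170)²) = 79.055089

79.055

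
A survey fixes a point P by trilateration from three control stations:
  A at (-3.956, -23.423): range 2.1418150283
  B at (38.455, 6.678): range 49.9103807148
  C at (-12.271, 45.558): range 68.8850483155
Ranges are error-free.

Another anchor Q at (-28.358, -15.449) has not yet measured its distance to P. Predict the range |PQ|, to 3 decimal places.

eq1: (x + 3.956)² + (y + 23.423)² = 2.1418150283²
eq2: (x − 38.455)² + (y − 6.678)² = 49.9103807148²
eq3: (x + 12.271)² + (y − 45.558)² = 68.8850483155²
eq3−eq1, eq3−eq2 (x²,y² cancel):
  16.630·x − 137.962·y = 3078.740570
  101.452·x − 77.760·y = 1551.377682
det = 16.630·-77.760 − -137.962·101.452 = 12703.372024
x = (3078.740570·-77.760 − -137.962·1551.377682) / 12703.372024 = -1.997241
y = (16.630·1551.377682 − 3078.740570·101.452) / 12703.372024 = -22.556608
|P − Q| = √((-1.997241 − -28.358)² + (-22.556608 − -15.449)²) = 27.302155

27.302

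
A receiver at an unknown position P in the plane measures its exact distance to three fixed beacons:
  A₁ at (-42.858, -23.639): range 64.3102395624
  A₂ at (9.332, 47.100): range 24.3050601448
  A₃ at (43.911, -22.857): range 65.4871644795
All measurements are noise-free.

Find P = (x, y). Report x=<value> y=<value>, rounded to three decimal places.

eq1: (x + 42.858)² + (y + 23.639)² = 64.3102395624²
eq2: (x − 9.332)² + (y − 47.100)² = 24.3050601448²
eq3: (x − 43.911)² + (y + 22.857)² = 65.4871644795²
eq1−eq2, eq1−eq3 (x²,y² cancel):
  104.380·x + 141.478·y = 3454.956703
  173.538·x + 1.564·y = -97.753914
det = 104.380·1.564 − 141.478·173.538 = -24388.558844
x = (3454.956703·1.564 − 141.478·-97.753914) / -24388.558844 = -0.788631
y = (104.380·-97.753914 − 3454.956703·173.538) / -24388.558844 = 25.002290

x=-0.789 y=25.002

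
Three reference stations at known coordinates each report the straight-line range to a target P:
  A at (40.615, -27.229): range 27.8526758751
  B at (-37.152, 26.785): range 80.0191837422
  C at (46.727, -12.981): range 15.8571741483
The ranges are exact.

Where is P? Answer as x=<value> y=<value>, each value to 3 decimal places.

x=38.440 y=0.539

eq1: (x − 40.615)² + (y + 27.229)² = 27.8526758751²
eq2: (x + 37.152)² + (y − 26.785)² = 80.0191837422²
eq3: (x − 46.727)² + (y + 12.981)² = 15.8571741483²
eq3−eq1, eq3−eq2 (x²,y² cancel):
  -12.224·x − 28.496·y = -485.243805
  -167.758·x + 79.532·y = -6405.831356
det = -12.224·79.532 − -28.496·-167.758 = -5752.631136
x = (-485.243805·79.532 − -28.496·-6405.831356) / -5752.631136 = 38.440320
y = (-12.224·-6405.831356 − -485.243805·-167.758) / -5752.631136 = 0.538649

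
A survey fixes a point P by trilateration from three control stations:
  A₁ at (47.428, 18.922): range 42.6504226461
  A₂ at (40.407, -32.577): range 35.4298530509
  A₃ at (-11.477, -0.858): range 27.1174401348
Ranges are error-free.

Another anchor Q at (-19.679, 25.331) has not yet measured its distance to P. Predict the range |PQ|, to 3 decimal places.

48.023

eq1: (x − 47.428)² + (y − 18.922)² = 42.6504226461²
eq2: (x − 40.407)² + (y + 32.577)² = 35.4298530509²
eq3: (x + 11.477)² + (y + 0.858)² = 27.1174401348²
eq1−eq3, eq1−eq2 (x²,y² cancel):
  -117.810·x − 39.560·y = -1391.296583
  -14.042·x − 102.998·y = 650.313375
det = -117.810·-102.998 − -39.560·-14.042 = 11578.692860
x = (-1391.296583·-102.998 − -39.560·650.313375) / 11578.692860 = 14.598121
y = (-117.810·650.313375 − -1391.296583·-14.042) / 11578.692860 = -8.304047
|P − Q| = √((14.598121 − -19.679)² + (-8.304047 − 25.331)²) = 48.023301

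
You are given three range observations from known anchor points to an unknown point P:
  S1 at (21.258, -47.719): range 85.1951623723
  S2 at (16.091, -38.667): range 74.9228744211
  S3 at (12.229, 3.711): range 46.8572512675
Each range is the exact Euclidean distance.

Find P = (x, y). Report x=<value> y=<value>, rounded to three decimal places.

eq1: (x − 21.258)² + (y + 47.719)² = 85.1951623723²
eq2: (x − 16.091)² + (y + 38.667)² = 74.9228744211²
eq3: (x − 12.229)² + (y − 3.711)² = 46.8572512675²
eq3−eq1, eq3−eq2 (x²,y² cancel):
  18.058·x − 102.860·y = -2496.928132
  7.724·x − 84.756·y = -1827.097907
det = 18.058·-84.756 − -102.860·7.724 = -736.033208
x = (-2496.928132·-84.756 − -102.860·-1827.097907) / -736.033208 = -32.191958
y = (18.058·-1827.097907 − -2496.928132·7.724) / -736.033208 = 18.623428

x=-32.192 y=18.623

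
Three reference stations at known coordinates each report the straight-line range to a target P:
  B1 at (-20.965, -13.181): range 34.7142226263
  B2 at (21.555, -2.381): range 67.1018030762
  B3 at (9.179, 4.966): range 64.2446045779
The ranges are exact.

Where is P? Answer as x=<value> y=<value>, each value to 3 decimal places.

eq1: (x + 20.965)² + (y + 13.181)² = 34.7142226263²
eq2: (x − 21.555)² + (y + 2.381)² = 67.1018030762²
eq3: (x − 9.179)² + (y − 4.966)² = 64.2446045779²
eq2−eq1, eq2−eq3 (x²,y² cancel):
  -85.040·x − 21.600·y = 3440.557524
  -24.752·x + 14.694·y = 13.910770
det = -85.040·14.694 − -21.600·-24.752 = -1784.220960
x = (3440.557524·14.694 − -21.600·13.910770) / -1784.220960 = -28.503210
y = (-85.040·13.910770 − 3440.557524·-24.752) / -1784.220960 = -47.066877

x=-28.503 y=-47.067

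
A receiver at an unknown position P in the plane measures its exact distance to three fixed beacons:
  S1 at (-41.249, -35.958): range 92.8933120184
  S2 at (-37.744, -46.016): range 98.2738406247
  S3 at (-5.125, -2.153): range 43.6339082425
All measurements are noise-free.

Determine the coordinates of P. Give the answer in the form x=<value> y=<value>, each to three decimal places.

x=22.390 y=31.712

eq1: (x + 41.249)² + (y + 35.958)² = 92.8933120184²
eq2: (x + 37.744)² + (y + 46.016)² = 98.2738406247²
eq3: (x + 5.125)² + (y + 2.153)² = 43.6339082425²
eq3−eq1, eq3−eq2 (x²,y² cancel):
  -72.248·x − 67.610·y = -3761.692738
  -65.238·x − 87.726·y = -4242.649045
det = -72.248·-87.726 − -67.610·-65.238 = 1927.286868
x = (-3761.692738·-87.726 − -67.610·-4242.649045) / 1927.286868 = 22.390416
y = (-72.248·-4242.649045 − -3761.692738·-65.238) / 1927.286868 = 31.711728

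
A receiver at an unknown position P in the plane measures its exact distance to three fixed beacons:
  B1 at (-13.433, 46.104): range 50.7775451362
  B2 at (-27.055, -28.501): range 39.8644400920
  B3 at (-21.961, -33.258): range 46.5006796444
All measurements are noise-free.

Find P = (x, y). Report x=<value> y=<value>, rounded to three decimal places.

eq1: (x + 13.433)² + (y − 46.104)² = 50.7775451362²
eq2: (x + 27.055)² + (y + 28.501)² = 39.8644400920²
eq3: (x + 21.961)² + (y + 33.258)² = 46.5006796444²
eq3−eq2, eq3−eq1 (x²,y² cancel):
  -10.188·x + 9.514·y = 529.039565
  17.056·x + 158.724·y = 301.598337
det = -10.188·158.724 − 9.514·17.056 = -1779.350896
x = (529.039565·158.724 − 9.514·301.598337) / -1779.350896 = -45.579469
y = (-10.188·301.598337 − 529.039565·17.056) / -1779.350896 = 6.797975

x=-45.579 y=6.798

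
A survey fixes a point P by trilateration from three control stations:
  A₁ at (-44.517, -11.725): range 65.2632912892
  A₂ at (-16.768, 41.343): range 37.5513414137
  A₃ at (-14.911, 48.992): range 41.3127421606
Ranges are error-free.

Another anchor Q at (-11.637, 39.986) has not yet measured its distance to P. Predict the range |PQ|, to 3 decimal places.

eq1: (x + 44.517)² + (y + 11.725)² = 65.2632912892²
eq2: (x + 16.768)² + (y − 41.343)² = 37.5513414137²
eq3: (x + 14.911)² + (y − 48.992)² = 41.3127421606²
eq3−eq2, eq3−eq1 (x²,y² cancel):
  -3.714·x − 15.298·y = -335.505089
  -59.212·x − 121.434·y = -3055.869596
det = -3.714·-121.434 − -15.298·-59.212 = -454.819300
x = (-335.505089·-121.434 − -15.298·-3055.869596) / -454.819300 = 13.207373
y = (-3.714·-3055.869596 − -335.505089·-59.212) / -454.819300 = 18.724860
|P − Q| = √((13.207373 − -11.637)² + (18.724860 − 39.986)²) = 32.699831

32.700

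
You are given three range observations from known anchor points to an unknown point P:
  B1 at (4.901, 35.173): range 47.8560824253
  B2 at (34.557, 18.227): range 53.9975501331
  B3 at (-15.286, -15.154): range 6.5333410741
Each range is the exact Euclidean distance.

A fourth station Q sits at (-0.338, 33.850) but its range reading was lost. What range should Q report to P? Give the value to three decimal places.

eq1: (x − 4.901)² + (y − 35.173)² = 47.8560824253²
eq2: (x − 34.557)² + (y − 18.227)² = 53.9975501331²
eq3: (x + 15.286)² + (y + 15.154)² = 6.5333410741²
eq3−eq2, eq3−eq1 (x²,y² cancel):
  99.686·x + 66.762·y = -1809.946609
  40.374·x + 100.654·y = -1449.665862
det = 99.686·100.654 − 66.762·40.374 = 7338.345656
x = (-1809.946609·100.654 − 66.762·-1449.665862) / 7338.345656 = -11.636924
y = (99.686·-1449.665862 − -1809.946609·40.374) / 7338.345656 = -9.734702
|P − Q| = √((-11.636924 − -0.338)² + (-9.734702 − 33.850)²) = 45.025459

45.025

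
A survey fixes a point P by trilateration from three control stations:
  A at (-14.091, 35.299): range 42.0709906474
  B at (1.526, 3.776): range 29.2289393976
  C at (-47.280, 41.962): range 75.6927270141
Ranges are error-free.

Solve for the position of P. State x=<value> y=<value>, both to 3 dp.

eq1: (x + 14.091)² + (y − 35.299)² = 42.0709906474²
eq2: (x − 1.526)² + (y − 3.776)² = 29.2289393976²
eq3: (x + 47.280)² + (y − 41.962)² = 75.6927270141²
eq2−eq3, eq2−eq1 (x²,y² cancel):
  -97.612·x + 76.372·y = -895.437033
  -31.234·x + 63.046·y = 512.351474
det = -97.612·63.046 − 76.372·-31.234 = -3768.643104
x = (-895.437033·63.046 − 76.372·512.351474) / -3768.643104 = 25.362717
y = (-97.612·512.351474 − -895.437033·-31.234) / -3768.643104 = 20.691726

x=25.363 y=20.692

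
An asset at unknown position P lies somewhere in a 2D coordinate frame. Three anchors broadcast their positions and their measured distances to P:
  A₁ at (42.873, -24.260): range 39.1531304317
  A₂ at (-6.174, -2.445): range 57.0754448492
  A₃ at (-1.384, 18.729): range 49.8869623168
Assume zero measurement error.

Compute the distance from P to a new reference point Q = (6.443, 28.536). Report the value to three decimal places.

eq1: (x − 42.873)² + (y + 24.260)² = 39.1531304317²
eq2: (x + 6.174)² + (y + 2.445)² = 57.0754448492²
eq3: (x + 1.384)² + (y − 18.729)² = 49.8869623168²
eq3−eq2, eq3−eq1 (x²,y² cancel):
  -9.580·x − 42.348·y = -1077.491992
  88.514·x − 85.978·y = 3029.692219
det = -9.580·-85.978 − -42.348·88.514 = 4572.060112
x = (-1077.491992·-85.978 − -42.348·3029.692219) / 4572.060112 = 48.324389
y = (-9.580·3029.692219 − -1077.491992·88.514) / 4572.060112 = 14.511768
|P − Q| = √((48.324389 − 6.443)² + (14.511768 − 28.536)²) = 44.167068

44.167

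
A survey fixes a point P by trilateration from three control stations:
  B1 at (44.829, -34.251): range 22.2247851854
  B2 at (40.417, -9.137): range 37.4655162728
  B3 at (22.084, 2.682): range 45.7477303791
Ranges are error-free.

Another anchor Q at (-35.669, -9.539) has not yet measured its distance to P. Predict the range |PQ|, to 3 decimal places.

eq1: (x − 44.829)² + (y + 34.251)² = 22.2247851854²
eq2: (x − 40.417)² + (y + 9.137)² = 37.4655162728²
eq3: (x − 22.084)² + (y − 2.682)² = 45.7477303791²
eq3−eq2, eq3−eq1 (x²,y² cancel):
  36.666·x − 23.638·y = 1911.312403
  45.490·x − 73.866·y = 4286.787820
det = 36.666·-73.866 − -23.638·45.490 = -1633.078136
x = (1911.312403·-73.866 − -23.638·4286.787820) / -1633.078136 = 24.401718
y = (36.666·4286.787820 − 1911.312403·45.490) / -1633.078136 = -43.006981
|P − Q| = √((24.401718 − -35.669)² + (-43.006981 − -9.539)²) = 68.764794

68.765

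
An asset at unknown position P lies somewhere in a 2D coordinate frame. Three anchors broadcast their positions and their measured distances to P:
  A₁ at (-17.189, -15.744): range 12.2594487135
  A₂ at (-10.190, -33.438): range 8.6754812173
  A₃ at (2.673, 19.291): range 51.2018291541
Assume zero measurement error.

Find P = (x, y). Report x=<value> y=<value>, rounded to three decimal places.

eq1: (x + 17.189)² + (y + 15.744)² = 12.2594487135²
eq2: (x + 10.190)² + (y + 33.438)² = 8.6754812173²
eq3: (x − 2.673)² + (y − 19.291)² = 51.2018291541²
eq1−eq3, eq1−eq2 (x²,y² cancel):
  39.724·x + 70.070·y = -2635.380873
  13.998·x − 35.388·y = 753.630795
det = 39.724·-35.388 − 70.070·13.998 = -2386.592772
x = (-2635.380873·-35.388 − 70.070·753.630795) / -2386.592772 = -16.950503
y = (39.724·753.630795 − -2635.380873·13.998) / -2386.592772 = -28.001129

x=-16.951 y=-28.001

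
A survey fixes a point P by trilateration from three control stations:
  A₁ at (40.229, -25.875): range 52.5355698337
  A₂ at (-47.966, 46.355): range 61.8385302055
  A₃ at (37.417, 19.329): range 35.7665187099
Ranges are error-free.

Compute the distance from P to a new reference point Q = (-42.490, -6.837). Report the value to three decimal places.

eq1: (x − 40.229)² + (y + 25.875)² = 52.5355698337²
eq2: (x + 47.966)² + (y − 46.355)² = 61.8385302055²
eq3: (x − 37.417)² + (y − 19.329)² = 35.7665187099²
eq2−eq3, eq2−eq1 (x²,y² cancel):
  170.766·x − 54.052·y = -131.121094
  176.390·x − 144.460·y = -1097.617395
det = 170.766·-144.460 − -54.052·176.390 = -15134.624080
x = (-131.121094·-144.460 − -54.052·-1097.617395) / -15134.624080 = 2.668495
y = (170.766·-1097.617395 − -131.121094·176.390) / -15134.624080 = 10.856383
|P − Q| = √((2.668495 − -42.490)² + (10.856383 − -6.837)²) = 48.500984

48.501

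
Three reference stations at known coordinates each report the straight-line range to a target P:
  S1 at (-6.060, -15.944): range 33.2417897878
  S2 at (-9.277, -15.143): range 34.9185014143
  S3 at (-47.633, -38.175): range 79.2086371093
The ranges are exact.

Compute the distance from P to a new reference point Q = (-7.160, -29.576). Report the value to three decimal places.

eq1: (x + 6.060)² + (y + 15.944)² = 33.2417897878²
eq2: (x + 9.277)² + (y + 15.143)² = 34.9185014143²
eq3: (x + 47.633)² + (y + 38.175)² = 79.2086371093²
eq1−eq3, eq1−eq2 (x²,y² cancel):
  -83.146·x − 44.462·y = -1733.693026
  -6.434·x + 1.602·y = -89.846711
det = -83.146·1.602 − -44.462·-6.434 = -419.268400
x = (-1733.693026·1.602 − -44.462·-89.846711) / -419.268400 = 16.152280
y = (-83.146·-89.846711 − -1733.693026·-6.434) / -419.268400 = 8.787179
|P − Q| = √((16.152280 − -7.160)² + (8.787179 − -29.576)²) = 44.890933

44.891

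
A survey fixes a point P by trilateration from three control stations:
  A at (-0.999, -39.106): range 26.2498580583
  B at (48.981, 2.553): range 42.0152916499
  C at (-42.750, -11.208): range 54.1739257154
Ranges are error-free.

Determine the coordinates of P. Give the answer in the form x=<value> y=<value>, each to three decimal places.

eq1: (x + 0.999)² + (y + 39.106)² = 26.2498580583²
eq2: (x − 48.981)² + (y − 2.553)² = 42.0152916499²
eq3: (x + 42.750)² + (y + 11.208)² = 54.1739257154²
eq1−eq2, eq1−eq3 (x²,y² cancel):
  99.960·x + 83.318·y = -200.850751
  -83.502·x + 55.796·y = -1822.854652
det = 99.960·55.796 − 83.318·-83.502 = 12534.587796
x = (-200.850751·55.796 − 83.318·-1822.854652) / 12534.587796 = 11.222542
y = (99.960·-1822.854652 − -200.850751·-83.502) / 12534.587796 = -15.874793

x=11.223 y=-15.875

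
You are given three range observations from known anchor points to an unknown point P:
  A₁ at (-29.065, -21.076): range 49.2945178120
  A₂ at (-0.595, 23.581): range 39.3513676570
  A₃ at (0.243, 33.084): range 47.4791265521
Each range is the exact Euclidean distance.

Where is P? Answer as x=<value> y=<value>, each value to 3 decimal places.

x=19.081 y=-10.498

eq1: (x + 29.065)² + (y + 21.076)² = 49.2945178120²
eq2: (x + 0.595)² + (y − 23.581)² = 39.3513676570²
eq3: (x − 0.243)² + (y − 33.084)² = 47.4791265521²
eq1−eq2, eq1−eq3 (x²,y² cancel):
  56.940·x + 89.314·y = 148.864935
  58.616·x + 108.320·y = -18.679868
det = 56.940·108.320 − 89.314·58.616 = 932.511376
x = (148.864935·108.320 − 89.314·-18.679868) / 932.511376 = 19.081186
y = (56.940·-18.679868 − 148.864935·58.616) / 932.511376 = -10.497994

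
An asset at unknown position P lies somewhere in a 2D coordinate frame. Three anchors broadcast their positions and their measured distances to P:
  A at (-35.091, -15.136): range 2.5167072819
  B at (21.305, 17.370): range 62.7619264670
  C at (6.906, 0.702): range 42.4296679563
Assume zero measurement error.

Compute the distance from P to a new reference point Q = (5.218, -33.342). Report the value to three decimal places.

eq1: (x + 35.091)² + (y + 15.136)² = 2.5167072819²
eq2: (x − 21.305)² + (y − 17.370)² = 62.7619264670²
eq3: (x − 6.906)² + (y − 0.702)² = 42.4296679563²
eq2−eq1, eq2−eq3 (x²,y² cancel):
  -112.792·x − 65.012·y = 4637.582450
  -28.798·x − 33.336·y = 1431.348406
det = -112.792·-33.336 − -65.012·-28.798 = 1887.818536
x = (4637.582450·-33.336 − -65.012·1431.348406) / 1887.818536 = -32.600393
y = (-112.792·1431.348406 − 4637.582450·-28.798) / 1887.818536 = -14.774487
|P − Q| = √((-32.600393 − 5.218)² + (-14.774487 − -33.342)²) = 42.130552

42.131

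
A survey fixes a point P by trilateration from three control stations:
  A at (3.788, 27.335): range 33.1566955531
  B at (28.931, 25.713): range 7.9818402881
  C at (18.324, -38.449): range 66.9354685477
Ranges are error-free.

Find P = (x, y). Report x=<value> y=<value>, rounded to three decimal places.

eq1: (x − 3.788)² + (y − 27.335)² = 33.1566955531²
eq2: (x − 28.931)² + (y − 25.713)² = 7.9818402881²
eq3: (x − 18.324)² + (y + 38.449)² = 66.9354685477²
eq1−eq3, eq1−eq2 (x²,y² cancel):
  29.072·x − 131.568·y = -2328.447082
  50.286·x − 3.244·y = 1772.266647
det = 29.072·-3.244 − -131.568·50.286 = 6521.718880
x = (-2328.447082·-3.244 − -131.568·1772.266647) / 6521.718880 = 36.911597
y = (29.072·1772.266647 − -2328.447082·50.286) / 6521.718880 = 25.853863

x=36.912 y=25.854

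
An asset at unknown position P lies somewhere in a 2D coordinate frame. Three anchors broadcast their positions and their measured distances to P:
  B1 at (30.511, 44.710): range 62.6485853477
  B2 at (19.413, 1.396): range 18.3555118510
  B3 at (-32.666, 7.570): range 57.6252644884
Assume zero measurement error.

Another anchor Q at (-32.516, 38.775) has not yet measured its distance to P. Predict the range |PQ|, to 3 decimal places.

76.221

eq1: (x − 30.511)² + (y − 44.710)² = 62.6485853477²
eq2: (x − 19.413)² + (y − 1.396)² = 18.3555118510²
eq3: (x + 32.666)² + (y − 7.570)² = 57.6252644884²
eq2−eq1, eq2−eq3 (x²,y² cancel):
  22.196·x + 86.628·y = -1036.828595
  -104.158·x + 12.348·y = -2238.187221
det = 22.196·12.348 − 86.628·-104.158 = 9297.075432
x = (-1036.828595·12.348 − 86.628·-2238.187221) / 9297.075432 = 19.477837
y = (22.196·-2238.187221 − -1036.828595·-104.158) / 9297.075432 = -16.959397
|P − Q| = √((19.477837 − -32.516)² + (-16.959397 − 38.775)²) = 76.221271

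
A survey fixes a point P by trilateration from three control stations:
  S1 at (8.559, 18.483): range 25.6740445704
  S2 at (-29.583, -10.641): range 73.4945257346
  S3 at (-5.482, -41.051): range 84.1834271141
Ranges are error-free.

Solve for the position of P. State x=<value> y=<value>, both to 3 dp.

x=26.548 y=36.801

eq1: (x − 8.559)² + (y − 18.483)² = 25.6740445704²
eq2: (x + 29.583)² + (y + 10.641)² = 73.4945257346²
eq3: (x + 5.482)² + (y + 41.051)² = 84.1834271141²
eq3−eq2, eq3−eq1 (x²,y² cancel):
  -48.202·x + 60.820·y = 958.551933
  28.082·x + 119.068·y = 5127.333681
det = -48.202·119.068 − 60.820·28.082 = -7447.262976
x = (958.551933·119.068 − 60.820·5127.333681) / -7447.262976 = 26.548220
y = (-48.202·5127.333681 − 958.551933·28.082) / -7447.262976 = 36.800875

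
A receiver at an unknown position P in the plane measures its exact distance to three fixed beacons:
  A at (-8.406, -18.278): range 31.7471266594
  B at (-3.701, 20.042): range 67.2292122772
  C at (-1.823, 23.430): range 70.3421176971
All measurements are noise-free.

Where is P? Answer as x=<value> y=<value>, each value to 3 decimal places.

eq1: (x + 8.406)² + (y + 18.278)² = 31.7471266594²
eq2: (x + 3.701)² + (y − 20.042)² = 67.2292122772²
eq3: (x + 1.823)² + (y − 23.430)² = 70.3421176971²
eq2−eq1, eq2−eq3 (x²,y² cancel):
  -9.410·x − 76.640·y = 3501.253887
  3.756·x + 6.776·y = -291.337475
det = -9.410·6.776 − -76.640·3.756 = 224.097680
x = (3501.253887·6.776 − -76.640·-291.337475) / 224.097680 = 6.231177
y = (-9.410·-291.337475 − 3501.253887·3.756) / 224.097680 = -46.449495

x=6.231 y=-46.449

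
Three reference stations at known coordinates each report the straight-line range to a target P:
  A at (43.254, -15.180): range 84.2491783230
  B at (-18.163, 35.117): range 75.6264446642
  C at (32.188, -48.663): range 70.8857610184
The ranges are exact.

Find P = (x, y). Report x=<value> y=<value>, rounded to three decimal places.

eq1: (x − 43.254)² + (y + 15.180)² = 84.2491783230²
eq2: (x + 18.163)² + (y − 35.117)² = 75.6264446642²
eq3: (x − 32.188)² + (y + 48.663)² = 70.8857610184²
eq3−eq2, eq3−eq1 (x²,y² cancel):
  -100.702·x + 167.560·y = -2535.624672
  22.132·x + 66.966·y = -3375.946930
det = -100.702·66.966 − 167.560·22.132 = -10452.048052
x = (-2535.624672·66.966 − 167.560·-3375.946930) / -10452.048052 = -37.875163
y = (-100.702·-3375.946930 − -2535.624672·22.132) / -10452.048052 = -37.895258

x=-37.875 y=-37.895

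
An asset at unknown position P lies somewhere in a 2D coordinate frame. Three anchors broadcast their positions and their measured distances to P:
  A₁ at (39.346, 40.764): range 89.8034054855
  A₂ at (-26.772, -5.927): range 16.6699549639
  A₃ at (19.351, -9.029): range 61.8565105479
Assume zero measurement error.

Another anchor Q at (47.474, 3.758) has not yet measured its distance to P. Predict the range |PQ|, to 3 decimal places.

eq1: (x − 39.346)² + (y − 40.764)² = 89.8034054855²
eq2: (x + 26.772)² + (y + 5.927)² = 16.6699549639²
eq3: (x − 19.351)² + (y + 9.029)² = 61.8565105479²
eq2−eq3, eq2−eq1 (x²,y² cancel):
  92.246·x − 6.204·y = -3844.225770
  132.236·x + 93.382·y = -5328.822139
det = 92.246·93.382 − -6.204·132.236 = 9434.508116
x = (-3844.225770·93.382 − -6.204·-5328.822139) / 9434.508116 = -41.553995
y = (92.246·-5328.822139 − -3844.225770·132.236) / 9434.508116 = 1.778843
|P − Q| = √((-41.553995 − 47.474)² + (1.778843 − 3.758)²) = 89.049991

89.050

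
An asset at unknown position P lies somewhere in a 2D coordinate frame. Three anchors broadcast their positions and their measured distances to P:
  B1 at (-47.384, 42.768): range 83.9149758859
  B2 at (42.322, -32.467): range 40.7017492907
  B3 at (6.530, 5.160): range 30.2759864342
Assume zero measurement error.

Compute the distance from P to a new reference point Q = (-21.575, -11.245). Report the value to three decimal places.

eq1: (x + 47.384)² + (y − 42.768)² = 83.9149758859²
eq2: (x − 42.322)² + (y + 32.467)² = 40.7017492907²
eq3: (x − 6.530)² + (y − 5.160)² = 30.2759864342²
eq3−eq1, eq3−eq2 (x²,y² cancel):
  -107.828·x + 75.216·y = -2120.009043
  71.584·x − 75.254·y = 2035.994232
det = -107.828·-75.254 − 75.216·71.584 = 2730.226168
x = (-2120.009043·-75.254 − 75.216·2035.994232) / 2730.226168 = 2.344062
y = (-107.828·2035.994232 − -2120.009043·71.584) / 2730.226168 = -24.825218
|P − Q| = √((2.344062 − -21.575)² + (-24.825218 − -11.245)²) = 27.505342

27.505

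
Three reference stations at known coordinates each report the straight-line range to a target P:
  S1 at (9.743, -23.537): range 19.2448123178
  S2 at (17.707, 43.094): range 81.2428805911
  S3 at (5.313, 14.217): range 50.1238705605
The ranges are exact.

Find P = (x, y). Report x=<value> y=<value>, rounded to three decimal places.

x=-5.994 y=-34.615

eq1: (x − 9.743)² + (y + 23.537)² = 19.2448123178²
eq2: (x − 17.707)² + (y − 43.094)² = 81.2428805911²
eq3: (x − 5.313)² + (y − 14.217)² = 50.1238705605²
eq2−eq3, eq2−eq1 (x²,y² cancel):
  -24.788·x − 57.754·y = 2147.723620
  -15.928·x − 133.262·y = 4708.328579
det = -24.788·-133.262 − -57.754·-15.928 = 2383.392744
x = (2147.723620·-133.262 − -57.754·4708.328579) / 2383.392744 = -5.993614
y = (-24.788·4708.328579 − 2147.723620·-15.928) / 2383.392744 = -34.614986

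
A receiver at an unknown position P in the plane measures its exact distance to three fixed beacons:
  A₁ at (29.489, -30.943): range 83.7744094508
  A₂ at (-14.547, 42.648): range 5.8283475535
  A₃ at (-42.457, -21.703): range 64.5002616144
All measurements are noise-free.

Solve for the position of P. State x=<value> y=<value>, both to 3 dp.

eq1: (x − 29.489)² + (y + 30.943)² = 83.7744094508²
eq2: (x + 14.547)² + (y − 42.648)² = 5.8283475535²
eq3: (x + 42.457)² + (y + 21.703)² = 64.5002616144²
eq3−eq1, eq3−eq2 (x²,y² cancel):
  143.892·x − 18.480·y = -3304.414619
  55.820·x + 128.702·y = 3883.164168
det = 143.892·128.702 − -18.480·55.820 = 19550.741784
x = (-3304.414619·128.702 − -18.480·3883.164168) / 19550.741784 = -18.082378
y = (143.892·3883.164168 − -3304.414619·55.820) / 19550.741784 = 38.014347

x=-18.082 y=38.014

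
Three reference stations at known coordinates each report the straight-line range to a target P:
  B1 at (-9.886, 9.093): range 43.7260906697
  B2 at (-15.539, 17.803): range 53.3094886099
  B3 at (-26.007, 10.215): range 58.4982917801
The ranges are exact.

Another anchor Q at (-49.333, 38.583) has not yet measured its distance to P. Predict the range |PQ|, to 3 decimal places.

92.893

eq1: (x + 9.886)² + (y − 9.093)² = 43.7260906697²
eq2: (x + 15.539)² + (y − 17.803)² = 53.3094886099²
eq3: (x + 26.007)² + (y − 10.215)² = 58.4982917801²
eq1−eq2, eq1−eq3 (x²,y² cancel):
  -11.306·x + 17.420·y = -551.938886
  -32.242·x + 2.244·y = -909.784507
det = -11.306·2.244 − 17.420·-32.242 = 536.284976
x = (-551.938886·2.244 − 17.420·-909.784507) / 536.284976 = 27.242783
y = (-11.306·-909.784507 − -551.938886·-32.242) / 536.284976 = -14.002984
|P − Q| = √((27.242783 − -49.333)² + (-14.002984 − 38.583)²) = 92.893144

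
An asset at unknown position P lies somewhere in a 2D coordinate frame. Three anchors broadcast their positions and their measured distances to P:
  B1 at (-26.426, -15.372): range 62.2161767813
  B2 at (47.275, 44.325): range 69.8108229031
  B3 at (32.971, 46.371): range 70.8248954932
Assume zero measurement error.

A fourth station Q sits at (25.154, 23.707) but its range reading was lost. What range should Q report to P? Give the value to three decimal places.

eq1: (x + 26.426)² + (y + 15.372)² = 62.2161767813²
eq2: (x − 47.275)² + (y − 44.325)² = 69.8108229031²
eq3: (x − 32.971)² + (y − 46.371)² = 70.8248954932²
eq3−eq1, eq3−eq2 (x²,y² cancel):
  -118.794·x − 123.486·y = -1157.411454
  28.608·x − 4.092·y = 1104.889595
det = -118.794·-4.092 − -123.486·28.608 = 4018.792536
x = (-1157.411454·-4.092 − -123.486·1104.889595) / 4018.792536 = 35.128592
y = (-118.794·1104.889595 − -1157.411454·28.608) / 4018.792536 = -24.421024
|P − Q| = √((35.128592 − 25.154)² + (-24.421024 − 23.707)²) = 49.150780

49.151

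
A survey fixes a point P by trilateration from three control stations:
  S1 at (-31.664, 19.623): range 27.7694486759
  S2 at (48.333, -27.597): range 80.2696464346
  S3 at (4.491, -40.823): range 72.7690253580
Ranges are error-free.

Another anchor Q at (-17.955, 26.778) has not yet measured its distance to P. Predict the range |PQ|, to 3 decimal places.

12.356

eq1: (x + 31.664)² + (y − 19.623)² = 27.7694486759²
eq2: (x − 48.333)² + (y + 27.597)² = 80.2696464346²
eq3: (x − 4.491)² + (y + 40.823)² = 72.7690253580²
eq1−eq3, eq1−eq2 (x²,y² cancel):
  72.310·x − 120.892·y = -4225.173387
  159.994·x − 94.440·y = -3962.071586
det = 72.310·-94.440 − -120.892·159.994 = 12513.038248
x = (-4225.173387·-94.440 − -120.892·-3962.071586) / 12513.038248 = -6.389926
y = (72.310·-3962.071586 − -4225.173387·159.994) / 12513.038248 = 31.127931
|P − Q| = √((-6.389926 − -17.955)² + (31.127931 − 26.778)²) = 12.356085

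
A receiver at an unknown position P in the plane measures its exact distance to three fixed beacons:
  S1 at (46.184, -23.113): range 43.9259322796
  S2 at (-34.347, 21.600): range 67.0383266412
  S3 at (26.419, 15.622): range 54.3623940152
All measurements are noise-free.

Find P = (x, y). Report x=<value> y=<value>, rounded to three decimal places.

eq1: (x − 46.184)² + (y + 23.113)² = 43.9259322796²
eq2: (x + 34.347)² + (y − 21.600)² = 67.0383266412²
eq3: (x − 26.419)² + (y − 15.622)² = 54.3623940152²
eq2−eq3, eq2−eq1 (x²,y² cancel):
  121.532·x − 11.956·y = 834.601392
  161.062·x − 89.426·y = 3585.545928
det = 121.532·-89.426 − -11.956·161.062 = -8942.463360
x = (834.601392·-89.426 − -11.956·3585.545928) / -8942.463360 = 3.552296
y = (121.532·3585.545928 − 834.601392·161.062) / -8942.463360 = -33.697202

x=3.552 y=-33.697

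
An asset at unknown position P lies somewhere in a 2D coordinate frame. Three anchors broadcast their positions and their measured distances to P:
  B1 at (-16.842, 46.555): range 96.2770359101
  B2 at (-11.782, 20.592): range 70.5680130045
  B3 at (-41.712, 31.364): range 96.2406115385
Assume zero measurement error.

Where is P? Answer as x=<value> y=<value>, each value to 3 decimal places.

eq1: (x + 16.842)² + (y − 46.555)² = 96.2770359101²
eq2: (x + 11.782)² + (y − 20.592)² = 70.5680130045²
eq3: (x + 41.712)² + (y − 31.364)² = 96.2406115385²
eq2−eq3, eq2−eq1 (x²,y² cancel):
  -59.860·x + 21.544·y = -2121.665398
  -10.120·x + 51.926·y = -2401.248183
det = -59.860·51.926 − 21.544·-10.120 = -2890.265080
x = (-2121.665398·51.926 − 21.544·-2401.248183) / -2890.265080 = 20.218598
y = (-59.860·-2401.248183 − -2121.665398·-10.120) / -2890.265080 = -42.303200

x=20.219 y=-42.303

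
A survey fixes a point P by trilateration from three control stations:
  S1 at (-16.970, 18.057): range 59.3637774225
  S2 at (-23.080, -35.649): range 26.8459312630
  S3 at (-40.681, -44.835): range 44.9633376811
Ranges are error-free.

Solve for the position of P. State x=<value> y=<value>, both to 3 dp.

x=3.695 y=-37.594

eq1: (x + 16.970)² + (y − 18.057)² = 59.3637774225²
eq2: (x + 23.080)² + (y + 35.649)² = 26.8459312630²
eq3: (x + 40.681)² + (y + 44.835)² = 44.9633376811²
eq2−eq3, eq2−eq1 (x²,y² cancel):
  -35.202·x − 18.372·y = 560.585675
  12.220·x + 107.412·y = -3992.855496
det = -35.202·107.412 − -18.372·12.220 = -3556.611384
x = (560.585675·107.412 − -18.372·-3992.855496) / -3556.611384 = 3.695403
y = (-35.202·-3992.855496 − 560.585675·12.220) / -3556.611384 = -37.593689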